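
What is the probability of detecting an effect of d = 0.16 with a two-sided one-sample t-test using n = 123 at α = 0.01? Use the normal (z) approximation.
Power ≈ 0.21

Power calculation (one-sample t-test, normal approximation):
z_β = d · √n - z_{α/2}
z_β = 0.16 · √123 - 2.576
z_β = 0.16 · 11.091 - 2.576
z_β = -0.801

Power = Φ(z_β) = Φ(-0.801) ≈ 0.211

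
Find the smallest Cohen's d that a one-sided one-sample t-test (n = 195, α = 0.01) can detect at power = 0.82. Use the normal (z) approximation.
d ≈ 0.23

Minimum detectable effect (one-sample t-test, normal approximation):
d = (z_α + z_β) / √n
d = (2.326 + 0.915) / √195
d = 3.242 / 13.964
d ≈ 0.23

By Cohen's convention (0.2 small / 0.5 medium / 0.8 large): small effect.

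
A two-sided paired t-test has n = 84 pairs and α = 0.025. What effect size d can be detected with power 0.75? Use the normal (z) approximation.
d ≈ 0.32

Minimum detectable effect (paired t-test, normal approximation):
d = (z_{α/2} + z_β) / √n
d = (2.241 + 0.674) / √84
d = 2.916 / 9.165
d ≈ 0.32

By Cohen's convention (0.2 small / 0.5 medium / 0.8 large): small effect.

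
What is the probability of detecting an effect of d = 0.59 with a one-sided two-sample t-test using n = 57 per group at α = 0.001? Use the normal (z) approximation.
Power ≈ 0.52

Power calculation (two-sample t-test, normal approximation):
z_β = d · √(n/2) - z_α
z_β = 0.59 · √(57/2) - 3.090
z_β = 0.59 · 5.339 - 3.090
z_β = 0.060

Power = Φ(z_β) = Φ(0.060) ≈ 0.524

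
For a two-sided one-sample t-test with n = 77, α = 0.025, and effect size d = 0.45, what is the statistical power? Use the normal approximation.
Power ≈ 0.96

Power calculation (one-sample t-test, normal approximation):
z_β = d · √n - z_{α/2}
z_β = 0.45 · √77 - 2.241
z_β = 0.45 · 8.775 - 2.241
z_β = 1.707

Power = Φ(z_β) = Φ(1.707) ≈ 0.956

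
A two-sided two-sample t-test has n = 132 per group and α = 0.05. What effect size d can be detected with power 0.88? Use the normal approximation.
d ≈ 0.39

Minimum detectable effect (two-sample t-test, normal approximation):
d = (z_{α/2} + z_β) / √(n/2)
d = (1.960 + 1.175) / √(132/2)
d = 3.135 / 8.124
d ≈ 0.39

By Cohen's convention (0.2 small / 0.5 medium / 0.8 large): small effect.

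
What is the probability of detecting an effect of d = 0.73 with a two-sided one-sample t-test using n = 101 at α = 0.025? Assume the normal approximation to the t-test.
Power ≈ 1.00

Power calculation (one-sample t-test, normal approximation):
z_β = d · √n - z_{α/2}
z_β = 0.73 · √101 - 2.241
z_β = 0.73 · 10.050 - 2.241
z_β = 5.095

Power = Φ(z_β) = Φ(5.095) ≈ 1.000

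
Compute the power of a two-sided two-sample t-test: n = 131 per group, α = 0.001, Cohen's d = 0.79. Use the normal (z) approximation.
Power ≈ 1.00

Power calculation (two-sample t-test, normal approximation):
z_β = d · √(n/2) - z_{α/2}
z_β = 0.79 · √(131/2) - 3.291
z_β = 0.79 · 8.093 - 3.291
z_β = 3.103

Power = Φ(z_β) = Φ(3.103) ≈ 0.999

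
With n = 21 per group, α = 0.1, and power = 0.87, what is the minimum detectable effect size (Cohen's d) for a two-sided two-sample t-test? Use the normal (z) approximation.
d ≈ 0.86

Minimum detectable effect (two-sample t-test, normal approximation):
d = (z_{α/2} + z_β) / √(n/2)
d = (1.645 + 1.126) / √(21/2)
d = 2.771 / 3.240
d ≈ 0.86

By Cohen's convention (0.2 small / 0.5 medium / 0.8 large): large effect.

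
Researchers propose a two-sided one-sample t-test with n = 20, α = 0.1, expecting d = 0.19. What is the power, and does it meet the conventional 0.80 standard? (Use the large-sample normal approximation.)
Power ≈ 0.21; the study is underpowered (power < 0.80)

Power calculation (one-sample t-test, normal approximation):
z_β = d · √n - z_{α/2}
z_β = 0.19 · √20 - 1.645
z_β = 0.19 · 4.472 - 1.645
z_β = -0.795

Power = Φ(z_β) = Φ(-0.795) ≈ 0.213

Effect size d = 0.19 is very small by Cohen's convention (0.2/0.5/0.8).

Threshold: power ≥ 0.80 is conventionally adequate.
Power ≈ 0.21 → the study is underpowered (power < 0.80).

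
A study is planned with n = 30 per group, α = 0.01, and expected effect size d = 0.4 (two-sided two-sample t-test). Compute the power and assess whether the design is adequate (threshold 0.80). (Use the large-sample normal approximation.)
Power ≈ 0.15; the study is underpowered (power < 0.80)

Power calculation (two-sample t-test, normal approximation):
z_β = d · √(n/2) - z_{α/2}
z_β = 0.4 · √(30/2) - 2.576
z_β = 0.4 · 3.873 - 2.576
z_β = -1.027

Power = Φ(z_β) = Φ(-1.027) ≈ 0.152

Effect size d = 0.4 is small by Cohen's convention (0.2/0.5/0.8).

Threshold: power ≥ 0.80 is conventionally adequate.
Power ≈ 0.15 → the study is underpowered (power < 0.80).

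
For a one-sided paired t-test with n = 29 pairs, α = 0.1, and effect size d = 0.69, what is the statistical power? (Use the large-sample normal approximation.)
Power ≈ 0.99

Power calculation (paired t-test, normal approximation):
z_β = d · √n - z_α
z_β = 0.69 · √29 - 1.282
z_β = 0.69 · 5.385 - 1.282
z_β = 2.434

Power = Φ(z_β) = Φ(2.434) ≈ 0.993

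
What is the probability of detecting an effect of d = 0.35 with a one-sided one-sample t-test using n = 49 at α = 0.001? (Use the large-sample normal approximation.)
Power ≈ 0.26

Power calculation (one-sample t-test, normal approximation):
z_β = d · √n - z_α
z_β = 0.35 · √49 - 3.090
z_β = 0.35 · 7.000 - 3.090
z_β = -0.640

Power = Φ(z_β) = Φ(-0.640) ≈ 0.261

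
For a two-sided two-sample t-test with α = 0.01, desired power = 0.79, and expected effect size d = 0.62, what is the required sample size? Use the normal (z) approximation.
n = 60 per group

Sample size formula (two-sample t-test, normal approximation):
n = 2 · ((z_{α/2} + z_β) / d)²

z_{α/2} = 2.576 (for α = 0.01, two-sided)
z_β = 0.806 (for power = 0.79)
d = 0.62

n = 2 · ((2.576 + 0.806) / 0.62)²
n = 2 · (5.455)²
n ≈ 59.51
Round up to the next whole number: n = 60 per group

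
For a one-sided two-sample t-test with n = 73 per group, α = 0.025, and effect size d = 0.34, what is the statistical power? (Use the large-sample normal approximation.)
Power ≈ 0.54

Power calculation (two-sample t-test, normal approximation):
z_β = d · √(n/2) - z_α
z_β = 0.34 · √(73/2) - 1.960
z_β = 0.34 · 6.042 - 1.960
z_β = 0.094

Power = Φ(z_β) = Φ(0.094) ≈ 0.538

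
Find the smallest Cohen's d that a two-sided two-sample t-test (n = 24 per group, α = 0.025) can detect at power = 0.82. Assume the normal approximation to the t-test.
d ≈ 0.91

Minimum detectable effect (two-sample t-test, normal approximation):
d = (z_{α/2} + z_β) / √(n/2)
d = (2.241 + 0.915) / √(24/2)
d = 3.157 / 3.464
d ≈ 0.91

By Cohen's convention (0.2 small / 0.5 medium / 0.8 large): large effect.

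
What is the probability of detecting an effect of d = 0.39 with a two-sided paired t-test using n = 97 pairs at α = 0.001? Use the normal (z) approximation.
Power ≈ 0.71

Power calculation (paired t-test, normal approximation):
z_β = d · √n - z_{α/2}
z_β = 0.39 · √97 - 3.291
z_β = 0.39 · 9.849 - 3.291
z_β = 0.551

Power = Φ(z_β) = Φ(0.551) ≈ 0.709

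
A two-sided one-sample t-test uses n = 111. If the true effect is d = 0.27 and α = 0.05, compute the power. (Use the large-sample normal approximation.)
Power ≈ 0.81

Power calculation (one-sample t-test, normal approximation):
z_β = d · √n - z_{α/2}
z_β = 0.27 · √111 - 1.960
z_β = 0.27 · 10.536 - 1.960
z_β = 0.885

Power = Φ(z_β) = Φ(0.885) ≈ 0.812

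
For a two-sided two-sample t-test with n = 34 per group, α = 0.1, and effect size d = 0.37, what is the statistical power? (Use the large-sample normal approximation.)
Power ≈ 0.45

Power calculation (two-sample t-test, normal approximation):
z_β = d · √(n/2) - z_{α/2}
z_β = 0.37 · √(34/2) - 1.645
z_β = 0.37 · 4.123 - 1.645
z_β = -0.119

Power = Φ(z_β) = Φ(-0.119) ≈ 0.453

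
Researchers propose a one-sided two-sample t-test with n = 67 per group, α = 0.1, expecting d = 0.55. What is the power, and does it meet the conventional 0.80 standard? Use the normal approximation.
Power ≈ 0.97; the study is adequately powered (power ≥ 0.80)

Power calculation (two-sample t-test, normal approximation):
z_β = d · √(n/2) - z_α
z_β = 0.55 · √(67/2) - 1.282
z_β = 0.55 · 5.788 - 1.282
z_β = 1.902

Power = Φ(z_β) = Φ(1.902) ≈ 0.971

Effect size d = 0.55 is medium by Cohen's convention (0.2/0.5/0.8).

Threshold: power ≥ 0.80 is conventionally adequate.
Power ≈ 0.97 → the study is adequately powered (power ≥ 0.80).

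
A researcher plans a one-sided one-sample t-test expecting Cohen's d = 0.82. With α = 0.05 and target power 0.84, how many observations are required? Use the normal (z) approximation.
n = 11

Sample size formula (one-sample t-test, normal approximation):
n = ((z_α + z_β) / d)²

z_α = 1.645 (for α = 0.05, one-sided)
z_β = 0.994 (for power = 0.84)
d = 0.82

n = ((1.645 + 0.994) / 0.82)²
n = (3.218)²
n ≈ 10.36
Round up to the next whole number: n = 11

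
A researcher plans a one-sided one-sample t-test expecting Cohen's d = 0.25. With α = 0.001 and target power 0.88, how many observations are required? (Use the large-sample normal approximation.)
n = 292

Sample size formula (one-sample t-test, normal approximation):
n = ((z_α + z_β) / d)²

z_α = 3.090 (for α = 0.001, one-sided)
z_β = 1.175 (for power = 0.88)
d = 0.25

n = ((3.090 + 1.175) / 0.25)²
n = (17.060)²
n ≈ 291.04
Round up to the next whole number: n = 292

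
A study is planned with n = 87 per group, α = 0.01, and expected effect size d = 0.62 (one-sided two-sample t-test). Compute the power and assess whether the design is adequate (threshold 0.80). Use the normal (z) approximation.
Power ≈ 0.96; the study is adequately powered (power ≥ 0.80)

Power calculation (two-sample t-test, normal approximation):
z_β = d · √(n/2) - z_α
z_β = 0.62 · √(87/2) - 2.326
z_β = 0.62 · 6.595 - 2.326
z_β = 1.763

Power = Φ(z_β) = Φ(1.763) ≈ 0.961

Effect size d = 0.62 is medium by Cohen's convention (0.2/0.5/0.8).

Threshold: power ≥ 0.80 is conventionally adequate.
Power ≈ 0.96 → the study is adequately powered (power ≥ 0.80).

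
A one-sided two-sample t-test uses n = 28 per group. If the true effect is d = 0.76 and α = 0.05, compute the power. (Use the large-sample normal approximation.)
Power ≈ 0.88

Power calculation (two-sample t-test, normal approximation):
z_β = d · √(n/2) - z_α
z_β = 0.76 · √(28/2) - 1.645
z_β = 0.76 · 3.742 - 1.645
z_β = 1.199

Power = Φ(z_β) = Φ(1.199) ≈ 0.885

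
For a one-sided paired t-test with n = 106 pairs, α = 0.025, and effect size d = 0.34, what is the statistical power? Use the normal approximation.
Power ≈ 0.94

Power calculation (paired t-test, normal approximation):
z_β = d · √n - z_α
z_β = 0.34 · √106 - 1.960
z_β = 0.34 · 10.296 - 1.960
z_β = 1.541

Power = Φ(z_β) = Φ(1.541) ≈ 0.938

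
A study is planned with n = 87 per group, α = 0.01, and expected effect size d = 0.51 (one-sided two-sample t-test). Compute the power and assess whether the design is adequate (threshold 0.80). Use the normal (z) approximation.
Power ≈ 0.85; the study is adequately powered (power ≥ 0.80)

Power calculation (two-sample t-test, normal approximation):
z_β = d · √(n/2) - z_α
z_β = 0.51 · √(87/2) - 2.326
z_β = 0.51 · 6.595 - 2.326
z_β = 1.037

Power = Φ(z_β) = Φ(1.037) ≈ 0.850

Effect size d = 0.51 is medium by Cohen's convention (0.2/0.5/0.8).

Threshold: power ≥ 0.80 is conventionally adequate.
Power ≈ 0.85 → the study is adequately powered (power ≥ 0.80).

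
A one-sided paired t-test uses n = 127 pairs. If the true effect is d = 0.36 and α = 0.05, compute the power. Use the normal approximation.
Power ≈ 0.99

Power calculation (paired t-test, normal approximation):
z_β = d · √n - z_α
z_β = 0.36 · √127 - 1.645
z_β = 0.36 · 11.269 - 1.645
z_β = 2.412

Power = Φ(z_β) = Φ(2.412) ≈ 0.992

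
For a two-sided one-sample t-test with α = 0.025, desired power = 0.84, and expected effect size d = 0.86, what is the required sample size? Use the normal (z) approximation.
n = 15

Sample size formula (one-sample t-test, normal approximation):
n = ((z_{α/2} + z_β) / d)²

z_{α/2} = 2.241 (for α = 0.025, two-sided)
z_β = 0.994 (for power = 0.84)
d = 0.86

n = ((2.241 + 0.994) / 0.86)²
n = (3.762)²
n ≈ 14.15
Round up to the next whole number: n = 15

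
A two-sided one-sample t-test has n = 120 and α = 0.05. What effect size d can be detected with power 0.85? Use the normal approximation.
d ≈ 0.27

Minimum detectable effect (one-sample t-test, normal approximation):
d = (z_{α/2} + z_β) / √n
d = (1.960 + 1.036) / √120
d = 2.996 / 10.954
d ≈ 0.27

By Cohen's convention (0.2 small / 0.5 medium / 0.8 large): small effect.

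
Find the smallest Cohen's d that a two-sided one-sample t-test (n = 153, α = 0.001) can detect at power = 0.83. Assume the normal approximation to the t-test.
d ≈ 0.34

Minimum detectable effect (one-sample t-test, normal approximation):
d = (z_{α/2} + z_β) / √n
d = (3.291 + 0.954) / √153
d = 4.245 / 12.369
d ≈ 0.34

By Cohen's convention (0.2 small / 0.5 medium / 0.8 large): small effect.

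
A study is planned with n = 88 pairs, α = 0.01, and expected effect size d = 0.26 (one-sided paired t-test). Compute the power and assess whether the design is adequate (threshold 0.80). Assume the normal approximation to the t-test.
Power ≈ 0.54; the study is underpowered (power < 0.80)

Power calculation (paired t-test, normal approximation):
z_β = d · √n - z_α
z_β = 0.26 · √88 - 2.326
z_β = 0.26 · 9.381 - 2.326
z_β = 0.113

Power = Φ(z_β) = Φ(0.113) ≈ 0.545

Effect size d = 0.26 is small by Cohen's convention (0.2/0.5/0.8).

Threshold: power ≥ 0.80 is conventionally adequate.
Power ≈ 0.54 → the study is underpowered (power < 0.80).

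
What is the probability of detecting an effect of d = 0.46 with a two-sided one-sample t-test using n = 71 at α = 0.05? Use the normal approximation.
Power ≈ 0.97

Power calculation (one-sample t-test, normal approximation):
z_β = d · √n - z_{α/2}
z_β = 0.46 · √71 - 1.960
z_β = 0.46 · 8.426 - 1.960
z_β = 1.916

Power = Φ(z_β) = Φ(1.916) ≈ 0.972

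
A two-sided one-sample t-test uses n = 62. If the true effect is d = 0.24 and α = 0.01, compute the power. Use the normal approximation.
Power ≈ 0.25

Power calculation (one-sample t-test, normal approximation):
z_β = d · √n - z_{α/2}
z_β = 0.24 · √62 - 2.576
z_β = 0.24 · 7.874 - 2.576
z_β = -0.686

Power = Φ(z_β) = Φ(-0.686) ≈ 0.246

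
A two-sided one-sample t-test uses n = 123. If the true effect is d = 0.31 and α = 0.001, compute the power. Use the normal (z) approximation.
Power ≈ 0.56

Power calculation (one-sample t-test, normal approximation):
z_β = d · √n - z_{α/2}
z_β = 0.31 · √123 - 3.291
z_β = 0.31 · 11.091 - 3.291
z_β = 0.148

Power = Φ(z_β) = Φ(0.148) ≈ 0.559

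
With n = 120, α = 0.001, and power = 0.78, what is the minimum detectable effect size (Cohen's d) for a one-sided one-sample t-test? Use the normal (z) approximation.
d ≈ 0.35

Minimum detectable effect (one-sample t-test, normal approximation):
d = (z_α + z_β) / √n
d = (3.090 + 0.772) / √120
d = 3.862 / 10.954
d ≈ 0.35

By Cohen's convention (0.2 small / 0.5 medium / 0.8 large): small effect.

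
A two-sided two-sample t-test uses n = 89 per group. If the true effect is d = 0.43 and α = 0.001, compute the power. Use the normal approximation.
Power ≈ 0.34

Power calculation (two-sample t-test, normal approximation):
z_β = d · √(n/2) - z_{α/2}
z_β = 0.43 · √(89/2) - 3.291
z_β = 0.43 · 6.671 - 3.291
z_β = -0.422

Power = Φ(z_β) = Φ(-0.422) ≈ 0.336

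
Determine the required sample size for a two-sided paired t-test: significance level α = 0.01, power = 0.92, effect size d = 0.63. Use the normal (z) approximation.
n = 40 pairs

Sample size formula (paired t-test, normal approximation):
n = ((z_{α/2} + z_β) / d)²

z_{α/2} = 2.576 (for α = 0.01, two-sided)
z_β = 1.405 (for power = 0.92)
d = 0.63

n = ((2.576 + 1.405) / 0.63)²
n = (6.319)²
n ≈ 39.93
Round up to the next whole number: n = 40 pairs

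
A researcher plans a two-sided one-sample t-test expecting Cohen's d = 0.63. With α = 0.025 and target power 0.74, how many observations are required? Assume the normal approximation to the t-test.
n = 21

Sample size formula (one-sample t-test, normal approximation):
n = ((z_{α/2} + z_β) / d)²

z_{α/2} = 2.241 (for α = 0.025, two-sided)
z_β = 0.643 (for power = 0.74)
d = 0.63

n = ((2.241 + 0.643) / 0.63)²
n = (4.578)²
n ≈ 20.96
Round up to the next whole number: n = 21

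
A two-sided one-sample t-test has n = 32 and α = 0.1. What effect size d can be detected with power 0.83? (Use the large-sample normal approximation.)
d ≈ 0.46

Minimum detectable effect (one-sample t-test, normal approximation):
d = (z_{α/2} + z_β) / √n
d = (1.645 + 0.954) / √32
d = 2.599 / 5.657
d ≈ 0.46

By Cohen's convention (0.2 small / 0.5 medium / 0.8 large): small effect.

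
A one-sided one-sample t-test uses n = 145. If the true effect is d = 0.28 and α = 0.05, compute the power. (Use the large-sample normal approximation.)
Power ≈ 0.96

Power calculation (one-sample t-test, normal approximation):
z_β = d · √n - z_α
z_β = 0.28 · √145 - 1.645
z_β = 0.28 · 12.042 - 1.645
z_β = 1.727

Power = Φ(z_β) = Φ(1.727) ≈ 0.958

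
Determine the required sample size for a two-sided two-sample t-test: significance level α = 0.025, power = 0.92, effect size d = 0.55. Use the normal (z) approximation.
n = 88 per group

Sample size formula (two-sample t-test, normal approximation):
n = 2 · ((z_{α/2} + z_β) / d)²

z_{α/2} = 2.241 (for α = 0.025, two-sided)
z_β = 1.405 (for power = 0.92)
d = 0.55

n = 2 · ((2.241 + 1.405) / 0.55)²
n = 2 · (6.629)²
n ≈ 87.89
Round up to the next whole number: n = 88 per group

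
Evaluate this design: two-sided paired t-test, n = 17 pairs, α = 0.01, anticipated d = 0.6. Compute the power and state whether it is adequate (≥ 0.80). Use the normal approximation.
Power ≈ 0.46; the study is underpowered (power < 0.80)

Power calculation (paired t-test, normal approximation):
z_β = d · √n - z_{α/2}
z_β = 0.6 · √17 - 2.576
z_β = 0.6 · 4.123 - 2.576
z_β = -0.102

Power = Φ(z_β) = Φ(-0.102) ≈ 0.459

Effect size d = 0.6 is medium by Cohen's convention (0.2/0.5/0.8).

Threshold: power ≥ 0.80 is conventionally adequate.
Power ≈ 0.46 → the study is underpowered (power < 0.80).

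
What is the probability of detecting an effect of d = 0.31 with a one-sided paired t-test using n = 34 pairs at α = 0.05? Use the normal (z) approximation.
Power ≈ 0.56

Power calculation (paired t-test, normal approximation):
z_β = d · √n - z_α
z_β = 0.31 · √34 - 1.645
z_β = 0.31 · 5.831 - 1.645
z_β = 0.163

Power = Φ(z_β) = Φ(0.163) ≈ 0.565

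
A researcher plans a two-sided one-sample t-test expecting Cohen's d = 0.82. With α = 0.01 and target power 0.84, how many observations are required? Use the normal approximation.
n = 19

Sample size formula (one-sample t-test, normal approximation):
n = ((z_{α/2} + z_β) / d)²

z_{α/2} = 2.576 (for α = 0.01, two-sided)
z_β = 0.994 (for power = 0.84)
d = 0.82

n = ((2.576 + 0.994) / 0.82)²
n = (4.354)²
n ≈ 18.96
Round up to the next whole number: n = 19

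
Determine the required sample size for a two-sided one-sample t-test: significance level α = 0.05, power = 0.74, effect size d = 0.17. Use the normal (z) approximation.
n = 235

Sample size formula (one-sample t-test, normal approximation):
n = ((z_{α/2} + z_β) / d)²

z_{α/2} = 1.960 (for α = 0.05, two-sided)
z_β = 0.643 (for power = 0.74)
d = 0.17

n = ((1.960 + 0.643) / 0.17)²
n = (15.312)²
n ≈ 234.46
Round up to the next whole number: n = 235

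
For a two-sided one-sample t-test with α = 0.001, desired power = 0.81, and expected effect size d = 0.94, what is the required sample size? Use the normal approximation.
n = 20

Sample size formula (one-sample t-test, normal approximation):
n = ((z_{α/2} + z_β) / d)²

z_{α/2} = 3.291 (for α = 0.001, two-sided)
z_β = 0.878 (for power = 0.81)
d = 0.94

n = ((3.291 + 0.878) / 0.94)²
n = (4.435)²
n ≈ 19.67
Round up to the next whole number: n = 20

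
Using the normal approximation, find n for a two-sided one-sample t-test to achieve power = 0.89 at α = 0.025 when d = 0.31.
n = 126

Sample size formula (one-sample t-test, normal approximation):
n = ((z_{α/2} + z_β) / d)²

z_{α/2} = 2.241 (for α = 0.025, two-sided)
z_β = 1.227 (for power = 0.89)
d = 0.31

n = ((2.241 + 1.227) / 0.31)²
n = (11.187)²
n ≈ 125.15
Round up to the next whole number: n = 126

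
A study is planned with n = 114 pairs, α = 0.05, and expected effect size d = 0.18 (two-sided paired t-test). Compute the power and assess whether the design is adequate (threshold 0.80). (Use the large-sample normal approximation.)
Power ≈ 0.48; the study is underpowered (power < 0.80)

Power calculation (paired t-test, normal approximation):
z_β = d · √n - z_{α/2}
z_β = 0.18 · √114 - 1.960
z_β = 0.18 · 10.677 - 1.960
z_β = -0.038

Power = Φ(z_β) = Φ(-0.038) ≈ 0.485

Effect size d = 0.18 is very small by Cohen's convention (0.2/0.5/0.8).

Threshold: power ≥ 0.80 is conventionally adequate.
Power ≈ 0.48 → the study is underpowered (power < 0.80).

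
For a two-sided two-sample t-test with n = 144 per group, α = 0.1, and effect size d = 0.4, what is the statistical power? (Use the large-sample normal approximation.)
Power ≈ 0.96

Power calculation (two-sample t-test, normal approximation):
z_β = d · √(n/2) - z_{α/2}
z_β = 0.4 · √(144/2) - 1.645
z_β = 0.4 · 8.485 - 1.645
z_β = 1.749

Power = Φ(z_β) = Φ(1.749) ≈ 0.960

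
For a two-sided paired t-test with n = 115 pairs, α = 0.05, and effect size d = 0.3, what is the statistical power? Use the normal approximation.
Power ≈ 0.90

Power calculation (paired t-test, normal approximation):
z_β = d · √n - z_{α/2}
z_β = 0.3 · √115 - 1.960
z_β = 0.3 · 10.724 - 1.960
z_β = 1.257

Power = Φ(z_β) = Φ(1.257) ≈ 0.896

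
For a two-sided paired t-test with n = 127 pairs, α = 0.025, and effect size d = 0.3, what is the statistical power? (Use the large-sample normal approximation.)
Power ≈ 0.87

Power calculation (paired t-test, normal approximation):
z_β = d · √n - z_{α/2}
z_β = 0.3 · √127 - 2.241
z_β = 0.3 · 11.269 - 2.241
z_β = 1.139

Power = Φ(z_β) = Φ(1.139) ≈ 0.873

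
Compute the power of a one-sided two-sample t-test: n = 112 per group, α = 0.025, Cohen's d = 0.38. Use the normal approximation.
Power ≈ 0.81

Power calculation (two-sample t-test, normal approximation):
z_β = d · √(n/2) - z_α
z_β = 0.38 · √(112/2) - 1.960
z_β = 0.38 · 7.483 - 1.960
z_β = 0.884

Power = Φ(z_β) = Φ(0.884) ≈ 0.812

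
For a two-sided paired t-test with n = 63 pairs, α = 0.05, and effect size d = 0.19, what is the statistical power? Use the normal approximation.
Power ≈ 0.33

Power calculation (paired t-test, normal approximation):
z_β = d · √n - z_{α/2}
z_β = 0.19 · √63 - 1.960
z_β = 0.19 · 7.937 - 1.960
z_β = -0.452

Power = Φ(z_β) = Φ(-0.452) ≈ 0.326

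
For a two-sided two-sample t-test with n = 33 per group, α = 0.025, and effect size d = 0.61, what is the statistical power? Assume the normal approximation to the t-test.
Power ≈ 0.59

Power calculation (two-sample t-test, normal approximation):
z_β = d · √(n/2) - z_{α/2}
z_β = 0.61 · √(33/2) - 2.241
z_β = 0.61 · 4.062 - 2.241
z_β = 0.236

Power = Φ(z_β) = Φ(0.236) ≈ 0.593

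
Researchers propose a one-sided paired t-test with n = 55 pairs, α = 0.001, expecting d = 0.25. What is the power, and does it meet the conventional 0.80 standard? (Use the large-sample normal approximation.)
Power ≈ 0.11; the study is underpowered (power < 0.80)

Power calculation (paired t-test, normal approximation):
z_β = d · √n - z_α
z_β = 0.25 · √55 - 3.090
z_β = 0.25 · 7.416 - 3.090
z_β = -1.236

Power = Φ(z_β) = Φ(-1.236) ≈ 0.108

Effect size d = 0.25 is small by Cohen's convention (0.2/0.5/0.8).

Threshold: power ≥ 0.80 is conventionally adequate.
Power ≈ 0.11 → the study is underpowered (power < 0.80).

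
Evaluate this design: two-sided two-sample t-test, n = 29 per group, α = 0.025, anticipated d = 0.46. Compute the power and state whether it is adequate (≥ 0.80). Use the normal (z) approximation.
Power ≈ 0.31; the study is underpowered (power < 0.80)

Power calculation (two-sample t-test, normal approximation):
z_β = d · √(n/2) - z_{α/2}
z_β = 0.46 · √(29/2) - 2.241
z_β = 0.46 · 3.808 - 2.241
z_β = -0.490

Power = Φ(z_β) = Φ(-0.490) ≈ 0.312

Effect size d = 0.46 is small by Cohen's convention (0.2/0.5/0.8).

Threshold: power ≥ 0.80 is conventionally adequate.
Power ≈ 0.31 → the study is underpowered (power < 0.80).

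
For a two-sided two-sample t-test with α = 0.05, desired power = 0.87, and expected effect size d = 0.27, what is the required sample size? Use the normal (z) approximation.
n = 262 per group

Sample size formula (two-sample t-test, normal approximation):
n = 2 · ((z_{α/2} + z_β) / d)²

z_{α/2} = 1.960 (for α = 0.05, two-sided)
z_β = 1.126 (for power = 0.87)
d = 0.27

n = 2 · ((1.960 + 1.126) / 0.27)²
n = 2 · (11.430)²
n ≈ 261.29
Round up to the next whole number: n = 262 per group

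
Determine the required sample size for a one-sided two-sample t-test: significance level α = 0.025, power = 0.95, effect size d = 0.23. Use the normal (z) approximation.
n = 492 per group

Sample size formula (two-sample t-test, normal approximation):
n = 2 · ((z_α + z_β) / d)²

z_α = 1.960 (for α = 0.025, one-sided)
z_β = 1.645 (for power = 0.95)
d = 0.23

n = 2 · ((1.960 + 1.645) / 0.23)²
n = 2 · (15.674)²
n ≈ 491.35
Round up to the next whole number: n = 492 per group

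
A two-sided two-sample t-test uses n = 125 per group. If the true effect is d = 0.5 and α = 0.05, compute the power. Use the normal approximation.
Power ≈ 0.98

Power calculation (two-sample t-test, normal approximation):
z_β = d · √(n/2) - z_{α/2}
z_β = 0.5 · √(125/2) - 1.960
z_β = 0.5 · 7.906 - 1.960
z_β = 1.993

Power = Φ(z_β) = Φ(1.993) ≈ 0.977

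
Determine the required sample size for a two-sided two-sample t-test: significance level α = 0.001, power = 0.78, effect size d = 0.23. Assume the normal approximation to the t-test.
n = 625 per group

Sample size formula (two-sample t-test, normal approximation):
n = 2 · ((z_{α/2} + z_β) / d)²

z_{α/2} = 3.291 (for α = 0.001, two-sided)
z_β = 0.772 (for power = 0.78)
d = 0.23

n = 2 · ((3.291 + 0.772) / 0.23)²
n = 2 · (17.665)²
n ≈ 624.10
Round up to the next whole number: n = 625 per group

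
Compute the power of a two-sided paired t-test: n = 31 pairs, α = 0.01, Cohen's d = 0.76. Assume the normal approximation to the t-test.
Power ≈ 0.95

Power calculation (paired t-test, normal approximation):
z_β = d · √n - z_{α/2}
z_β = 0.76 · √31 - 2.576
z_β = 0.76 · 5.568 - 2.576
z_β = 1.656

Power = Φ(z_β) = Φ(1.656) ≈ 0.951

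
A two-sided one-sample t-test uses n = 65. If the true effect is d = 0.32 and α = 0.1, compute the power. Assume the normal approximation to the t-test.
Power ≈ 0.83

Power calculation (one-sample t-test, normal approximation):
z_β = d · √n - z_{α/2}
z_β = 0.32 · √65 - 1.645
z_β = 0.32 · 8.062 - 1.645
z_β = 0.935

Power = Φ(z_β) = Φ(0.935) ≈ 0.825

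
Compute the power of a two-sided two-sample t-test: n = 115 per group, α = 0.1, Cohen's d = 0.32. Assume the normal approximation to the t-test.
Power ≈ 0.78

Power calculation (two-sample t-test, normal approximation):
z_β = d · √(n/2) - z_{α/2}
z_β = 0.32 · √(115/2) - 1.645
z_β = 0.32 · 7.583 - 1.645
z_β = 0.782

Power = Φ(z_β) = Φ(0.782) ≈ 0.783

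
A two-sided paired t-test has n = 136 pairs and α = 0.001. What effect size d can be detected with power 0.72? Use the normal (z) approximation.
d ≈ 0.33

Minimum detectable effect (paired t-test, normal approximation):
d = (z_{α/2} + z_β) / √n
d = (3.291 + 0.583) / √136
d = 3.873 / 11.662
d ≈ 0.33

By Cohen's convention (0.2 small / 0.5 medium / 0.8 large): small effect.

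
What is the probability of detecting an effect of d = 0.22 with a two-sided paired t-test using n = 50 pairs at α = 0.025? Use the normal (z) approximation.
Power ≈ 0.25

Power calculation (paired t-test, normal approximation):
z_β = d · √n - z_{α/2}
z_β = 0.22 · √50 - 2.241
z_β = 0.22 · 7.071 - 2.241
z_β = -0.686

Power = Φ(z_β) = Φ(-0.686) ≈ 0.246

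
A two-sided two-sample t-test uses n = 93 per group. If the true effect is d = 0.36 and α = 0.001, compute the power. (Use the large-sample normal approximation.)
Power ≈ 0.20

Power calculation (two-sample t-test, normal approximation):
z_β = d · √(n/2) - z_{α/2}
z_β = 0.36 · √(93/2) - 3.291
z_β = 0.36 · 6.819 - 3.291
z_β = -0.836

Power = Φ(z_β) = Φ(-0.836) ≈ 0.202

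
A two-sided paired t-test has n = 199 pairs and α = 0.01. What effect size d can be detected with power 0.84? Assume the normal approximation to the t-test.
d ≈ 0.25

Minimum detectable effect (paired t-test, normal approximation):
d = (z_{α/2} + z_β) / √n
d = (2.576 + 0.994) / √199
d = 3.570 / 14.107
d ≈ 0.25

By Cohen's convention (0.2 small / 0.5 medium / 0.8 large): small effect.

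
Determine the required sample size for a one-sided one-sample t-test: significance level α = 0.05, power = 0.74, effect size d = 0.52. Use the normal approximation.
n = 20

Sample size formula (one-sample t-test, normal approximation):
n = ((z_α + z_β) / d)²

z_α = 1.645 (for α = 0.05, one-sided)
z_β = 0.643 (for power = 0.74)
d = 0.52

n = ((1.645 + 0.643) / 0.52)²
n = (4.400)²
n ≈ 19.36
Round up to the next whole number: n = 20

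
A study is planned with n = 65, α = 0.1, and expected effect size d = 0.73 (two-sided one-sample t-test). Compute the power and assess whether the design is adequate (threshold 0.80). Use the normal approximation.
Power ≈ 1.00; the study is adequately powered (power ≥ 0.80)

Power calculation (one-sample t-test, normal approximation):
z_β = d · √n - z_{α/2}
z_β = 0.73 · √65 - 1.645
z_β = 0.73 · 8.062 - 1.645
z_β = 4.241

Power = Φ(z_β) = Φ(4.241) ≈ 1.000

Effect size d = 0.73 is medium by Cohen's convention (0.2/0.5/0.8).

Threshold: power ≥ 0.80 is conventionally adequate.
Power ≈ 1.00 → the study is adequately powered (power ≥ 0.80).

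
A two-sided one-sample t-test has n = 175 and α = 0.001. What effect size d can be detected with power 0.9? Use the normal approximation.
d ≈ 0.35

Minimum detectable effect (one-sample t-test, normal approximation):
d = (z_{α/2} + z_β) / √n
d = (3.291 + 1.282) / √175
d = 4.572 / 13.229
d ≈ 0.35

By Cohen's convention (0.2 small / 0.5 medium / 0.8 large): small effect.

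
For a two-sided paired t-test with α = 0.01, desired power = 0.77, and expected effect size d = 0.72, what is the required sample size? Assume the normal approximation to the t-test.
n = 22 pairs

Sample size formula (paired t-test, normal approximation):
n = ((z_{α/2} + z_β) / d)²

z_{α/2} = 2.576 (for α = 0.01, two-sided)
z_β = 0.739 (for power = 0.77)
d = 0.72

n = ((2.576 + 0.739) / 0.72)²
n = (4.604)²
n ≈ 21.20
Round up to the next whole number: n = 22 pairs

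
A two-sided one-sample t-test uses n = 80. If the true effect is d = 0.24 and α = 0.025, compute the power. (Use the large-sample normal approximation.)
Power ≈ 0.46

Power calculation (one-sample t-test, normal approximation):
z_β = d · √n - z_{α/2}
z_β = 0.24 · √80 - 2.241
z_β = 0.24 · 8.944 - 2.241
z_β = -0.095

Power = Φ(z_β) = Φ(-0.095) ≈ 0.462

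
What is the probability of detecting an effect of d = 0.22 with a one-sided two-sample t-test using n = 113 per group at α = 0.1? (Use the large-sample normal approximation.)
Power ≈ 0.65

Power calculation (two-sample t-test, normal approximation):
z_β = d · √(n/2) - z_α
z_β = 0.22 · √(113/2) - 1.282
z_β = 0.22 · 7.517 - 1.282
z_β = 0.372

Power = Φ(z_β) = Φ(0.372) ≈ 0.645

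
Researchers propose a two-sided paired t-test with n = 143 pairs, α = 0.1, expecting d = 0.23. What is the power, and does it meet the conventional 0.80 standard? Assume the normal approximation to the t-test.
Power ≈ 0.87; the study is adequately powered (power ≥ 0.80)

Power calculation (paired t-test, normal approximation):
z_β = d · √n - z_{α/2}
z_β = 0.23 · √143 - 1.645
z_β = 0.23 · 11.958 - 1.645
z_β = 1.106

Power = Φ(z_β) = Φ(1.106) ≈ 0.866

Effect size d = 0.23 is small by Cohen's convention (0.2/0.5/0.8).

Threshold: power ≥ 0.80 is conventionally adequate.
Power ≈ 0.87 → the study is adequately powered (power ≥ 0.80).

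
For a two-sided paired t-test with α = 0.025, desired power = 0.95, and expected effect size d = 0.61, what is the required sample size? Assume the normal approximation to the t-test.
n = 41 pairs

Sample size formula (paired t-test, normal approximation):
n = ((z_{α/2} + z_β) / d)²

z_{α/2} = 2.241 (for α = 0.025, two-sided)
z_β = 1.645 (for power = 0.95)
d = 0.61

n = ((2.241 + 1.645) / 0.61)²
n = (6.370)²
n ≈ 40.58
Round up to the next whole number: n = 41 pairs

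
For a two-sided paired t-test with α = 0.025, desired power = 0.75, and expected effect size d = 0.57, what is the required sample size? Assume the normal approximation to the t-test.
n = 27 pairs

Sample size formula (paired t-test, normal approximation):
n = ((z_{α/2} + z_β) / d)²

z_{α/2} = 2.241 (for α = 0.025, two-sided)
z_β = 0.674 (for power = 0.75)
d = 0.57

n = ((2.241 + 0.674) / 0.57)²
n = (5.114)²
n ≈ 26.15
Round up to the next whole number: n = 27 pairs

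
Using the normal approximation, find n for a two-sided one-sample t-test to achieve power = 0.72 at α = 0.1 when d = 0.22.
n = 103

Sample size formula (one-sample t-test, normal approximation):
n = ((z_{α/2} + z_β) / d)²

z_{α/2} = 1.645 (for α = 0.1, two-sided)
z_β = 0.583 (for power = 0.72)
d = 0.22

n = ((1.645 + 0.583) / 0.22)²
n = (10.127)²
n ≈ 102.56
Round up to the next whole number: n = 103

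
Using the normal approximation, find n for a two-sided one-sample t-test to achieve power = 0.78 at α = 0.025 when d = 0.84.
n = 13

Sample size formula (one-sample t-test, normal approximation):
n = ((z_{α/2} + z_β) / d)²

z_{α/2} = 2.241 (for α = 0.025, two-sided)
z_β = 0.772 (for power = 0.78)
d = 0.84

n = ((2.241 + 0.772) / 0.84)²
n = (3.587)²
n ≈ 12.87
Round up to the next whole number: n = 13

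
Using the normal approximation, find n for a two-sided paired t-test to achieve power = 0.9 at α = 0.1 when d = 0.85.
n = 12 pairs

Sample size formula (paired t-test, normal approximation):
n = ((z_{α/2} + z_β) / d)²

z_{α/2} = 1.645 (for α = 0.1, two-sided)
z_β = 1.282 (for power = 0.9)
d = 0.85

n = ((1.645 + 1.282) / 0.85)²
n = (3.444)²
n ≈ 11.86
Round up to the next whole number: n = 12 pairs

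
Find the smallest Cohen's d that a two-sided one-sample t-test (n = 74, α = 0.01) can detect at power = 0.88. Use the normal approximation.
d ≈ 0.44

Minimum detectable effect (one-sample t-test, normal approximation):
d = (z_{α/2} + z_β) / √n
d = (2.576 + 1.175) / √74
d = 3.751 / 8.602
d ≈ 0.44

By Cohen's convention (0.2 small / 0.5 medium / 0.8 large): small effect.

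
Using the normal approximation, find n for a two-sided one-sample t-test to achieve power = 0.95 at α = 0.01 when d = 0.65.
n = 43

Sample size formula (one-sample t-test, normal approximation):
n = ((z_{α/2} + z_β) / d)²

z_{α/2} = 2.576 (for α = 0.01, two-sided)
z_β = 1.645 (for power = 0.95)
d = 0.65

n = ((2.576 + 1.645) / 0.65)²
n = (6.494)²
n ≈ 42.17
Round up to the next whole number: n = 43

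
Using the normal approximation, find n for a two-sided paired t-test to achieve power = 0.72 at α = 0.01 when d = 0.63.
n = 26 pairs

Sample size formula (paired t-test, normal approximation):
n = ((z_{α/2} + z_β) / d)²

z_{α/2} = 2.576 (for α = 0.01, two-sided)
z_β = 0.583 (for power = 0.72)
d = 0.63

n = ((2.576 + 0.583) / 0.63)²
n = (5.014)²
n ≈ 25.14
Round up to the next whole number: n = 26 pairs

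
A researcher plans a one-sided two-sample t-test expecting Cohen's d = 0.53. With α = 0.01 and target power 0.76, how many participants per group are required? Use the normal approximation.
n = 66 per group

Sample size formula (two-sample t-test, normal approximation):
n = 2 · ((z_α + z_β) / d)²

z_α = 2.326 (for α = 0.01, one-sided)
z_β = 0.706 (for power = 0.76)
d = 0.53

n = 2 · ((2.326 + 0.706) / 0.53)²
n = 2 · (5.721)²
n ≈ 65.46
Round up to the next whole number: n = 66 per group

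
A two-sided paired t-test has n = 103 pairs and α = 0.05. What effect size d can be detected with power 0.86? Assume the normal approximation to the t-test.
d ≈ 0.30

Minimum detectable effect (paired t-test, normal approximation):
d = (z_{α/2} + z_β) / √n
d = (1.960 + 1.080) / √103
d = 3.040 / 10.149
d ≈ 0.30

By Cohen's convention (0.2 small / 0.5 medium / 0.8 large): small effect.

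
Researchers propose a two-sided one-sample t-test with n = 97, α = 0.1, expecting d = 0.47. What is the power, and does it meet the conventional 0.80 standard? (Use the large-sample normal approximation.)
Power ≈ 1.00; the study is adequately powered (power ≥ 0.80)

Power calculation (one-sample t-test, normal approximation):
z_β = d · √n - z_{α/2}
z_β = 0.47 · √97 - 1.645
z_β = 0.47 · 9.849 - 1.645
z_β = 2.984

Power = Φ(z_β) = Φ(2.984) ≈ 0.999

Effect size d = 0.47 is small by Cohen's convention (0.2/0.5/0.8).

Threshold: power ≥ 0.80 is conventionally adequate.
Power ≈ 1.00 → the study is adequately powered (power ≥ 0.80).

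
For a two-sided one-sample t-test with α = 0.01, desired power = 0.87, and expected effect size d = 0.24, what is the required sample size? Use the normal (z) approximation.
n = 238

Sample size formula (one-sample t-test, normal approximation):
n = ((z_{α/2} + z_β) / d)²

z_{α/2} = 2.576 (for α = 0.01, two-sided)
z_β = 1.126 (for power = 0.87)
d = 0.24

n = ((2.576 + 1.126) / 0.24)²
n = (15.425)²
n ≈ 237.93
Round up to the next whole number: n = 238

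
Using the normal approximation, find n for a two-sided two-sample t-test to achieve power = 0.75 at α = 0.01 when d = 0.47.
n = 96 per group

Sample size formula (two-sample t-test, normal approximation):
n = 2 · ((z_{α/2} + z_β) / d)²

z_{α/2} = 2.576 (for α = 0.01, two-sided)
z_β = 0.674 (for power = 0.75)
d = 0.47

n = 2 · ((2.576 + 0.674) / 0.47)²
n = 2 · (6.915)²
n ≈ 95.63
Round up to the next whole number: n = 96 per group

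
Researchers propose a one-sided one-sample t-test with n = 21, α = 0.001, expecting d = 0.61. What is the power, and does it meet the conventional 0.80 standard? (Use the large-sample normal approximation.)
Power ≈ 0.38; the study is underpowered (power < 0.80)

Power calculation (one-sample t-test, normal approximation):
z_β = d · √n - z_α
z_β = 0.61 · √21 - 3.090
z_β = 0.61 · 4.583 - 3.090
z_β = -0.295

Power = Φ(z_β) = Φ(-0.295) ≈ 0.384

Effect size d = 0.61 is medium by Cohen's convention (0.2/0.5/0.8).

Threshold: power ≥ 0.80 is conventionally adequate.
Power ≈ 0.38 → the study is underpowered (power < 0.80).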